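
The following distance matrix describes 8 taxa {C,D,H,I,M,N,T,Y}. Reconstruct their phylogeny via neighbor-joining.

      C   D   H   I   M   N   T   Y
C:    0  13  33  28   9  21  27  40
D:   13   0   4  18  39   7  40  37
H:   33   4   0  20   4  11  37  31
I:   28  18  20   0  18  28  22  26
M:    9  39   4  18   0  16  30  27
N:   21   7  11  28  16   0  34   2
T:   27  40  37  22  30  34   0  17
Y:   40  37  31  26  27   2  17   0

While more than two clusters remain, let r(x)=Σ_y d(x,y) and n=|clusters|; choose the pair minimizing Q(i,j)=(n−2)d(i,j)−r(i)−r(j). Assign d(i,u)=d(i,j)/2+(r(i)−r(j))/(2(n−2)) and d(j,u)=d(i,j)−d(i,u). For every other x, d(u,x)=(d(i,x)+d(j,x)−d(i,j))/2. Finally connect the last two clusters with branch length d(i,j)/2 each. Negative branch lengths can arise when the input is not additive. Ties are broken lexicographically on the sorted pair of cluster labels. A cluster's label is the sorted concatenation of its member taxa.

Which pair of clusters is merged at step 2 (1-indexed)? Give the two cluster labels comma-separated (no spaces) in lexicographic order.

1. join N+Y (d=2, Q=-287) ⇒ NY; edges |N|=-49/12, |Y|=73/12
  updated: d(C,NY)=59/2, d(D,NY)=21, d(H,NY)=20, d(I,NY)=26, d(M,NY)=41/2, d(NY,T)=49/2
2. join D+H (d=4, Q=-233) ⇒ DH; edges |D|=37/10, |H|=3/10
  updated: d(C,DH)=21, d(DH,I)=17, d(DH,M)=39/2, d(DH,NY)=37/2, d(DH,T)=73/2
3. join C+M (d=9, Q=-351/2) ⇒ CM; edges |C|=107/16, |M|=37/16
  updated: d(CM,DH)=63/4, d(CM,I)=37/2, d(CM,NY)=41/2, d(CM,T)=24
4. join I+T (d=22, Q=-249/2) ⇒ IT; edges |I|=85/12, |T|=179/12
  updated: d(CM,IT)=41/4, d(DH,IT)=63/4, d(IT,NY)=57/4
5. join CM+IT (d=41/4, Q=-265/4) ⇒ CIMT; edges |CM|=107/16, |IT|=57/16
  updated: d(CIMT,DH)=85/8, d(CIMT,NY)=49/4
6. join CIMT+DH (d=85/8, Q=-331/8) ⇒ CDHIMT; edges |CIMT|=35/16, |DH|=135/16
  updated: d(CDHIMT,NY)=161/16
7. join CDHIMT+NY (d=161/16) ⇒ CDHIMNTY; edges |CDHIMT|=161/32, |NY|=161/32
final tree: ((((C:107/16,M:37/16):107/16,(I:85/12,T:179/12):57/16):35/16,(D:37/10,H:3/10):135/16):161/32,(N:-49/12,Y:73/12):161/32)
total length: 1087/16

D,H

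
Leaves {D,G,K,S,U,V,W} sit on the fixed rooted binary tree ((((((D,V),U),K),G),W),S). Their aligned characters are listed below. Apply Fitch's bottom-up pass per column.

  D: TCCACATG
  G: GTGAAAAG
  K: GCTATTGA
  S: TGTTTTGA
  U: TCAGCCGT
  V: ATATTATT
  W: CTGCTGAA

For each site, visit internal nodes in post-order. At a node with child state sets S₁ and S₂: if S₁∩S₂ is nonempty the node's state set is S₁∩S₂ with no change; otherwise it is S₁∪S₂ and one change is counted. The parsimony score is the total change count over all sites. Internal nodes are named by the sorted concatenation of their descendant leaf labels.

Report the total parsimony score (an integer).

site 0, node DV: D={T} ∪ V={A} → {A,T} (+1)
site 0, node DUV: DV={A,T} ∩ U={T} → {T} (+0)
site 0, node DKUV: DUV={T} ∪ K={G} → {G,T} (+1)
site 0, node DGKUV: DKUV={G,T} ∩ G={G} → {G} (+0)
site 0, node DGKUVW: DGKUV={G} ∪ W={C} → {C,G} (+1)
site 0, node DGKSUVW: DGKUVW={C,G} ∪ S={T} → {C,G,T} (+1)
site 1, node DV: D={C} ∪ V={T} → {C,T} (+1)
site 1, node DUV: DV={C,T} ∩ U={C} → {C} (+0)
site 1, node DKUV: DUV={C} ∩ K={C} → {C} (+0)
site 1, node DGKUV: DKUV={C} ∪ G={T} → {C,T} (+1)
site 1, node DGKUVW: DGKUV={C,T} ∩ W={T} → {T} (+0)
site 1, node DGKSUVW: DGKUVW={T} ∪ S={G} → {G,T} (+1)
site 2, node DV: D={C} ∪ V={A} → {A,C} (+1)
site 2, node DUV: DV={A,C} ∩ U={A} → {A} (+0)
site 2, node DKUV: DUV={A} ∪ K={T} → {A,T} (+1)
site 2, node DGKUV: DKUV={A,T} ∪ G={G} → {A,G,T} (+1)
site 2, node DGKUVW: DGKUV={A,G,T} ∩ W={G} → {G} (+0)
site 2, node DGKSUVW: DGKUVW={G} ∪ S={T} → {G,T} (+1)
site 3, node DV: D={A} ∪ V={T} → {A,T} (+1)
site 3, node DUV: DV={A,T} ∪ U={G} → {A,G,T} (+1)
site 3, node DKUV: DUV={A,G,T} ∩ K={A} → {A} (+0)
site 3, node DGKUV: DKUV={A} ∩ G={A} → {A} (+0)
site 3, node DGKUVW: DGKUV={A} ∪ W={C} → {A,C} (+1)
site 3, node DGKSUVW: DGKUVW={A,C} ∪ S={T} → {A,C,T} (+1)
site 4, node DV: D={C} ∪ V={T} → {C,T} (+1)
site 4, node DUV: DV={C,T} ∩ U={C} → {C} (+0)
site 4, node DKUV: DUV={C} ∪ K={T} → {C,T} (+1)
site 4, node DGKUV: DKUV={C,T} ∪ G={A} → {A,C,T} (+1)
site 4, node DGKUVW: DGKUV={A,C,T} ∩ W={T} → {T} (+0)
site 4, node DGKSUVW: DGKUVW={T} ∩ S={T} → {T} (+0)
site 5, node DV: D={A} ∩ V={A} → {A} (+0)
site 5, node DUV: DV={A} ∪ U={C} → {A,C} (+1)
site 5, node DKUV: DUV={A,C} ∪ K={T} → {A,C,T} (+1)
site 5, node DGKUV: DKUV={A,C,T} ∩ G={A} → {A} (+0)
site 5, node DGKUVW: DGKUV={A} ∪ W={G} → {A,G} (+1)
site 5, node DGKSUVW: DGKUVW={A,G} ∪ S={T} → {A,G,T} (+1)
site 6, node DV: D={T} ∩ V={T} → {T} (+0)
site 6, node DUV: DV={T} ∪ U={G} → {G,T} (+1)
site 6, node DKUV: DUV={G,T} ∩ K={G} → {G} (+0)
site 6, node DGKUV: DKUV={G} ∪ G={A} → {A,G} (+1)
site 6, node DGKUVW: DGKUV={A,G} ∩ W={A} → {A} (+0)
site 6, node DGKSUVW: DGKUVW={A} ∪ S={G} → {A,G} (+1)
site 7, node DV: D={G} ∪ V={T} → {G,T} (+1)
site 7, node DUV: DV={G,T} ∩ U={T} → {T} (+0)
site 7, node DKUV: DUV={T} ∪ K={A} → {A,T} (+1)
site 7, node DGKUV: DKUV={A,T} ∪ G={G} → {A,G,T} (+1)
site 7, node DGKUVW: DGKUV={A,G,T} ∩ W={A} → {A} (+0)
site 7, node DGKSUVW: DGKUVW={A} ∩ S={A} → {A} (+0)
per-site changes: [4, 3, 4, 4, 3, 4, 3, 3]; total = 28

28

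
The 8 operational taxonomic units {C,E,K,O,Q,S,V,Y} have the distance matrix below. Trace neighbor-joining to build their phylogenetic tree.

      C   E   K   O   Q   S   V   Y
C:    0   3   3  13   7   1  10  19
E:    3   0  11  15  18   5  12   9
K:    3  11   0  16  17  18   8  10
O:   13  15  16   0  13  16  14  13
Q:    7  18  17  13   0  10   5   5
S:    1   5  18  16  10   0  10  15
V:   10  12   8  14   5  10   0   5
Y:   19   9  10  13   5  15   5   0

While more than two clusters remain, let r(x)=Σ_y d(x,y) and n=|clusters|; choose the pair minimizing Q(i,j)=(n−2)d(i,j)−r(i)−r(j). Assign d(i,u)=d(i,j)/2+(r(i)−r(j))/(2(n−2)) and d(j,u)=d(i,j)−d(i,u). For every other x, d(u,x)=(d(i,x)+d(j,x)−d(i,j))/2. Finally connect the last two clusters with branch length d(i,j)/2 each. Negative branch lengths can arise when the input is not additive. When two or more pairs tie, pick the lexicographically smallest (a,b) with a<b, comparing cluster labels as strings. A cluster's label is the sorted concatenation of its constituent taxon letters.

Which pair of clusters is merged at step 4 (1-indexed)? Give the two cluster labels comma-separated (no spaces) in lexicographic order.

CEKS,O

1. join C+S (d=1, Q=-125) ⇒ CS; edges |C|=-13/12, |S|=25/12
  updated: d(CS,E)=7/2, d(CS,K)=10, d(CS,O)=14, d(CS,Q)=8, d(CS,V)=19/2, d(CS,Y)=33/2
2. join CS+E (d=7/2, Q=-225/2) ⇒ CES; edges |CS|=21/20, |E|=49/20
  updated: d(CES,K)=35/4, d(CES,O)=51/4, d(CES,Q)=45/4, d(CES,V)=9, d(CES,Y)=11
3. join CES+K (d=35/4, Q=-155/2) ⇒ CEKS; edges |CES|=7/2, |K|=21/4
  updated: d(CEKS,O)=10, d(CEKS,Q)=39/4, d(CEKS,V)=33/8, d(CEKS,Y)=49/8
4. join CEKS+O (d=10, Q=-50) ⇒ CEKOS; edges |CEKS|=5/3, |O|=25/3
  updated: d(CEKOS,Q)=51/8, d(CEKOS,V)=65/16, d(CEKOS,Y)=73/16
5. join CEKOS+V (d=65/16, Q=-335/16) ⇒ CEKOSV; edges |CEKOS|=145/64, |V|=115/64
  updated: d(CEKOSV,Q)=117/32, d(CEKOSV,Y)=11/4
6. join CEKOSV+Q (d=117/32, Q=-365/32) ⇒ CEKOQSV; edges |CEKOSV|=45/64, |Q|=189/64
  updated: d(CEKOQSV,Y)=131/64
7. join CEKOQSV+Y (d=131/64) ⇒ CEKOQSVY; edges |CEKOQSV|=131/128, |Y|=131/128
final tree: (((((((C:-13/12,S:25/12):21/20,E:49/20):7/2,K:21/4):5/3,O:25/3):145/64,V:115/64):45/64,Q:189/64):131/128,Y:131/128)
total length: 2113/64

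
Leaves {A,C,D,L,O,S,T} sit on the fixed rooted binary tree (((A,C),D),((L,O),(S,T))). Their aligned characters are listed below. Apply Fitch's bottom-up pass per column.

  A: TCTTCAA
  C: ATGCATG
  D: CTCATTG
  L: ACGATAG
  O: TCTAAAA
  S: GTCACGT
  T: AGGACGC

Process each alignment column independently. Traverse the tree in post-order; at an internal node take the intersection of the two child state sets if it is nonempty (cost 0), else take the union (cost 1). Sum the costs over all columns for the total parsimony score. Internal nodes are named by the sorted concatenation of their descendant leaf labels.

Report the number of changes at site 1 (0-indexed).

3

[col 0] AC: children A:{T}, C:{A} ∪→ {A,T}; cost 1
[col 0] ACD: children AC:{A,T}, D:{C} ∪→ {A,C,T}; cost 1
[col 0] LO: children L:{A}, O:{T} ∪→ {A,T}; cost 1
[col 0] ST: children S:{G}, T:{A} ∪→ {A,G}; cost 1
[col 0] LOST: children LO:{A,T}, ST:{A,G} ∩→ {A}; cost 0
[col 0] ACDLOST: children ACD:{A,C,T}, LOST:{A} ∩→ {A}; cost 0
[col 1] AC: children A:{C}, C:{T} ∪→ {C,T}; cost 1
[col 1] ACD: children AC:{C,T}, D:{T} ∩→ {T}; cost 0
[col 1] LO: children L:{C}, O:{C} ∩→ {C}; cost 0
[col 1] ST: children S:{T}, T:{G} ∪→ {G,T}; cost 1
[col 1] LOST: children LO:{C}, ST:{G,T} ∪→ {C,G,T}; cost 1
[col 1] ACDLOST: children ACD:{T}, LOST:{C,G,T} ∩→ {T}; cost 0
[col 2] AC: children A:{T}, C:{G} ∪→ {G,T}; cost 1
[col 2] ACD: children AC:{G,T}, D:{C} ∪→ {C,G,T}; cost 1
[col 2] LO: children L:{G}, O:{T} ∪→ {G,T}; cost 1
[col 2] ST: children S:{C}, T:{G} ∪→ {C,G}; cost 1
[col 2] LOST: children LO:{G,T}, ST:{C,G} ∩→ {G}; cost 0
[col 2] ACDLOST: children ACD:{C,G,T}, LOST:{G} ∩→ {G}; cost 0
[col 3] AC: children A:{T}, C:{C} ∪→ {C,T}; cost 1
[col 3] ACD: children AC:{C,T}, D:{A} ∪→ {A,C,T}; cost 1
[col 3] LO: children L:{A}, O:{A} ∩→ {A}; cost 0
[col 3] ST: children S:{A}, T:{A} ∩→ {A}; cost 0
[col 3] LOST: children LO:{A}, ST:{A} ∩→ {A}; cost 0
[col 3] ACDLOST: children ACD:{A,C,T}, LOST:{A} ∩→ {A}; cost 0
[col 4] AC: children A:{C}, C:{A} ∪→ {A,C}; cost 1
[col 4] ACD: children AC:{A,C}, D:{T} ∪→ {A,C,T}; cost 1
[col 4] LO: children L:{T}, O:{A} ∪→ {A,T}; cost 1
[col 4] ST: children S:{C}, T:{C} ∩→ {C}; cost 0
[col 4] LOST: children LO:{A,T}, ST:{C} ∪→ {A,C,T}; cost 1
[col 4] ACDLOST: children ACD:{A,C,T}, LOST:{A,C,T} ∩→ {A,C,T}; cost 0
[col 5] AC: children A:{A}, C:{T} ∪→ {A,T}; cost 1
[col 5] ACD: children AC:{A,T}, D:{T} ∩→ {T}; cost 0
[col 5] LO: children L:{A}, O:{A} ∩→ {A}; cost 0
[col 5] ST: children S:{G}, T:{G} ∩→ {G}; cost 0
[col 5] LOST: children LO:{A}, ST:{G} ∪→ {A,G}; cost 1
[col 5] ACDLOST: children ACD:{T}, LOST:{A,G} ∪→ {A,G,T}; cost 1
[col 6] AC: children A:{A}, C:{G} ∪→ {A,G}; cost 1
[col 6] ACD: children AC:{A,G}, D:{G} ∩→ {G}; cost 0
[col 6] LO: children L:{G}, O:{A} ∪→ {A,G}; cost 1
[col 6] ST: children S:{T}, T:{C} ∪→ {C,T}; cost 1
[col 6] LOST: children LO:{A,G}, ST:{C,T} ∪→ {A,C,G,T}; cost 1
[col 6] ACDLOST: children ACD:{G}, LOST:{A,C,G,T} ∩→ {G}; cost 0
per-site changes: [4, 3, 4, 2, 4, 3, 4]; total = 24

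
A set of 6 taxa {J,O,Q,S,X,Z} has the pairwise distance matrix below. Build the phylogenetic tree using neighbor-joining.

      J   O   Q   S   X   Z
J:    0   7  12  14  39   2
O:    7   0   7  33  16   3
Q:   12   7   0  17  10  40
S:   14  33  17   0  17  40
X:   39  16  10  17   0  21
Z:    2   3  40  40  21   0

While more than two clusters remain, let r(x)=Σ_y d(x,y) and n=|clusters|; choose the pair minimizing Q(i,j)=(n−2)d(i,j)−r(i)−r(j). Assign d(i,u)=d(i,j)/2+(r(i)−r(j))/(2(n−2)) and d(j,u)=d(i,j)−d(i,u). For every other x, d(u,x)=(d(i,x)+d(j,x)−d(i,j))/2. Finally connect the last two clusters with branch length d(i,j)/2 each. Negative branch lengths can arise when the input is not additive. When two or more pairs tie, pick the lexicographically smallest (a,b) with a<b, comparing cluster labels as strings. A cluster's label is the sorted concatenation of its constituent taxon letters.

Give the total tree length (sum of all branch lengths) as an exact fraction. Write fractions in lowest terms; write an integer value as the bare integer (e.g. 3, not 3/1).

161/4

iteration 1: select J,Z (d=2, Q=-172); attach at lengths (-3, 5); label the merged cluster JZ
  updated: d(JZ,O)=4, d(JZ,Q)=25, d(JZ,S)=26, d(JZ,X)=29
iteration 2: select JZ,O (d=4, Q=-132); attach at lengths (6, -2); label the merged cluster JOZ
  updated: d(JOZ,Q)=14, d(JOZ,S)=55/2, d(JOZ,X)=41/2
iteration 3: select JOZ,Q (d=14, Q=-75); attach at lengths (49/4, 7/4); label the merged cluster JOQZ
  updated: d(JOQZ,S)=61/4, d(JOQZ,X)=33/4
iteration 4: select JOQZ,S (d=61/4, Q=-81/2); attach at lengths (13/4, 12); label the merged cluster JOQSZ
  updated: d(JOQSZ,X)=5
iteration 5: select JOQSZ,X (d=5); attach at lengths (5/2, 5/2); label the merged cluster JOQSXZ
final tree: (((((J:-3,Z:5):6,O:-2):49/4,Q:7/4):13/4,S:12):5/2,X:5/2)
total length: 161/4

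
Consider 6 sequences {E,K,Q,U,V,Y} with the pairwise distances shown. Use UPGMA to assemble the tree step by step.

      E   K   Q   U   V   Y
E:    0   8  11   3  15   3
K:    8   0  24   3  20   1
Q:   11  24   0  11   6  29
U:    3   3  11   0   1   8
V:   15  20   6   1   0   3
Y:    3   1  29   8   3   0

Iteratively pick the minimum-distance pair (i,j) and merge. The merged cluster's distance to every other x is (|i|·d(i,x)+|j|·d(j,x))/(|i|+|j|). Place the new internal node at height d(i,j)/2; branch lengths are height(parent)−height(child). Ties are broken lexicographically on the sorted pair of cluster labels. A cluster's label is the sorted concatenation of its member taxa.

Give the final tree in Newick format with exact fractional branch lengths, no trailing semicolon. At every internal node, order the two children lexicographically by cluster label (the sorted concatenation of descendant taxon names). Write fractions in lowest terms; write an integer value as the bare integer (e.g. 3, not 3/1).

iteration 1: select K,Y (d=1); attach at lengths (1/2, 1/2); label the merged cluster KY
  updated: d(E,KY)=11/2, d(KY,Q)=53/2, d(KY,U)=11/2, d(KY,V)=23/2
iteration 2: select U,V (d=1); attach at lengths (1/2, 1/2); label the merged cluster UV
  updated: d(E,UV)=9, d(KY,UV)=17/2, d(Q,UV)=17/2
iteration 3: select E,KY (d=11/2); attach at lengths (11/4, 9/4); label the merged cluster EKY
  updated: d(EKY,Q)=64/3, d(EKY,UV)=26/3
iteration 4: select Q,UV (d=17/2); attach at lengths (17/4, 15/4); label the merged cluster QUV
  updated: d(EKY,QUV)=116/9
iteration 5: select EKY,QUV (d=116/9); attach at lengths (133/36, 79/36); label the merged cluster EKQUVY
final tree: ((E:11/4,(K:1/2,Y:1/2):9/4):133/36,(Q:17/4,(U:1/2,V:1/2):15/4):79/36)
total length: 188/9

((E:11/4,(K:1/2,Y:1/2):9/4):133/36,(Q:17/4,(U:1/2,V:1/2):15/4):79/36)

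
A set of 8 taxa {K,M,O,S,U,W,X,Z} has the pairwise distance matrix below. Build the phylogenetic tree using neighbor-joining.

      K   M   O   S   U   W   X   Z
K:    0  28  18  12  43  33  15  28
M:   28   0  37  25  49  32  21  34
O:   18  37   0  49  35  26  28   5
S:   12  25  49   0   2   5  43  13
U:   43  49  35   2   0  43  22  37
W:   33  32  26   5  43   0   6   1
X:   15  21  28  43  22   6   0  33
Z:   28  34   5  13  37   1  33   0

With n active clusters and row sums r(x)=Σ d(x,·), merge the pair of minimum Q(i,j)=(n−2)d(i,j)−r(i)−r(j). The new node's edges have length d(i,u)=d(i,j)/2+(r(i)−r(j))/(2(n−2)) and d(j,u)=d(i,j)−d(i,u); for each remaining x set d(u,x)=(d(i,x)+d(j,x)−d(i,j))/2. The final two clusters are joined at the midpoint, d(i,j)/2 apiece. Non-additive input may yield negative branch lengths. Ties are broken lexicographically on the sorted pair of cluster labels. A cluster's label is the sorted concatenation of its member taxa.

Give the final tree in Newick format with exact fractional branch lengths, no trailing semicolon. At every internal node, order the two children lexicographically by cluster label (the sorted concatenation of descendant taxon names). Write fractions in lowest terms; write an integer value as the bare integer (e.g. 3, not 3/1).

(((K:151/16,(((O:11/2,Z:-1/2):123/16,W:53/16):115/24,(S:-35/6,U:47/6):389/24):63/16):25/16,M:65/4):19/8,X:19/8)

step 1: merge (S,U) at d=2, Q=-368; branch lengths S→-35/6, U→47/6; new cluster SU
  updated: d(K,SU)=53/2, d(M,SU)=36, d(O,SU)=41, d(SU,W)=23, d(SU,X)=63/2, d(SU,Z)=24
step 2: merge (O,Z) at d=5, Q=-255; branch lengths O→11/2, Z→-1/2; new cluster OZ
  updated: d(K,OZ)=41/2, d(M,OZ)=33, d(OZ,SU)=30, d(OZ,W)=11, d(OZ,X)=28
step 3: merge (OZ,W) at d=11, Q=-367/2; branch lengths OZ→123/16, W→53/16; new cluster OWZ
  updated: d(K,OWZ)=85/4, d(M,OWZ)=27, d(OWZ,SU)=21, d(OWZ,X)=23/2
step 4: merge (OWZ,SU) at d=21, Q=-531/4; branch lengths OWZ→115/24, SU→389/24; new cluster OSUWZ
  updated: d(K,OSUWZ)=107/8, d(M,OSUWZ)=21, d(OSUWZ,X)=11
step 5: merge (K,OSUWZ) at d=107/8, Q=-75; branch lengths K→151/16, OSUWZ→63/16; new cluster KOSUWZ
  updated: d(KOSUWZ,M)=285/16, d(KOSUWZ,X)=101/16
step 6: merge (KOSUWZ,M) at d=285/16, Q=-361/8; branch lengths KOSUWZ→25/16, M→65/4; new cluster KMOSUWZ
  updated: d(KMOSUWZ,X)=19/4
step 7: merge (KMOSUWZ,X) at d=19/4; branch lengths KMOSUWZ→19/8, X→19/8; new cluster KMOSUWXZ
final tree: (((K:151/16,(((O:11/2,Z:-1/2):123/16,W:53/16):115/24,(S:-35/6,U:47/6):389/24):63/16):25/16,M:65/4):19/8,X:19/8)
total length: 1199/16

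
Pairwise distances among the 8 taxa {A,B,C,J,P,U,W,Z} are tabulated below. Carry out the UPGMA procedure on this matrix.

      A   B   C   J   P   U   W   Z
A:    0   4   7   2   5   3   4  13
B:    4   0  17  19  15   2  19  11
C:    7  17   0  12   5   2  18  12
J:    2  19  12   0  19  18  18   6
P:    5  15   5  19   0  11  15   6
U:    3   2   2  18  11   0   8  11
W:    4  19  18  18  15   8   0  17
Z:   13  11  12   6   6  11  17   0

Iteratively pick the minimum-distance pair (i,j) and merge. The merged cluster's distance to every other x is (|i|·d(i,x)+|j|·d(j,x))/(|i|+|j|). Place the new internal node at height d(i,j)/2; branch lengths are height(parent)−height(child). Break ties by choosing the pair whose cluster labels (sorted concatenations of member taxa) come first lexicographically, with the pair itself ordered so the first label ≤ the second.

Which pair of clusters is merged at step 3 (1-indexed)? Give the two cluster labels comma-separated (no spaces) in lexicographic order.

step 1: merge (A,J) at d=2; branch lengths A→1, J→1; new cluster AJ
  updated: d(AJ,B)=23/2, d(AJ,C)=19/2, d(AJ,P)=12, d(AJ,U)=21/2, d(AJ,W)=11, d(AJ,Z)=19/2
step 2: merge (B,U) at d=2; branch lengths B→1, U→1; new cluster BU
  updated: d(AJ,BU)=11, d(BU,C)=19/2, d(BU,P)=13, d(BU,W)=27/2, d(BU,Z)=11
step 3: merge (C,P) at d=5; branch lengths C→5/2, P→5/2; new cluster CP
  updated: d(AJ,CP)=43/4, d(BU,CP)=45/4, d(CP,W)=33/2, d(CP,Z)=9
step 4: merge (CP,Z) at d=9; branch lengths CP→2, Z→9/2; new cluster CPZ
  updated: d(AJ,CPZ)=31/3, d(BU,CPZ)=67/6, d(CPZ,W)=50/3
step 5: merge (AJ,CPZ) at d=31/3; branch lengths AJ→25/6, CPZ→2/3; new cluster ACJPZ
  updated: d(ACJPZ,BU)=111/10, d(ACJPZ,W)=72/5
step 6: merge (ACJPZ,BU) at d=111/10; branch lengths ACJPZ→23/60, BU→91/20; new cluster ABCJPUZ
  updated: d(ABCJPUZ,W)=99/7
step 7: merge (ABCJPUZ,W) at d=99/7; branch lengths ABCJPUZ→213/140, W→99/14; new cluster ABCJPUWZ
final tree: ((((A:1,J:1):25/6,((C:5/2,P:5/2):2,Z:9/2):2/3):23/60,(B:1,U:1):91/20):213/140,W:99/14)
total length: 14221/420

C,P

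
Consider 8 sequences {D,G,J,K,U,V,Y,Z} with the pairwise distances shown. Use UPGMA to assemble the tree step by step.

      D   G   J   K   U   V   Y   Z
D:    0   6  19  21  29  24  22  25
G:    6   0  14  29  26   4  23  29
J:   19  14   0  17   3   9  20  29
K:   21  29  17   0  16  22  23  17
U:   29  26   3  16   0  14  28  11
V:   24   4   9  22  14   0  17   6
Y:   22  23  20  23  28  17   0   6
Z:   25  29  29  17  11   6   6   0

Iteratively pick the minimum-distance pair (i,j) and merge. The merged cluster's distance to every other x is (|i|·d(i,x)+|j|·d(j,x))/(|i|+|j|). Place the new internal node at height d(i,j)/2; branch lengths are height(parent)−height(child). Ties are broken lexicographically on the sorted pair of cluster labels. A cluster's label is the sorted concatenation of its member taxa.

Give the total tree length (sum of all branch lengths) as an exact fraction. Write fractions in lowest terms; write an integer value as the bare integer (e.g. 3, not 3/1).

iteration 1: select J,U (d=3); attach at lengths (3/2, 3/2); label the merged cluster JU
  updated: d(D,JU)=24, d(G,JU)=20, d(JU,K)=33/2, d(JU,V)=23/2, d(JU,Y)=24, d(JU,Z)=20
iteration 2: select G,V (d=4); attach at lengths (2, 2); label the merged cluster GV
  updated: d(D,GV)=15, d(GV,JU)=63/4, d(GV,K)=51/2, d(GV,Y)=20, d(GV,Z)=35/2
iteration 3: select Y,Z (d=6); attach at lengths (3, 3); label the merged cluster YZ
  updated: d(D,YZ)=47/2, d(GV,YZ)=75/4, d(JU,YZ)=22, d(K,YZ)=20
iteration 4: select D,GV (d=15); attach at lengths (15/2, 11/2); label the merged cluster DGV
  updated: d(DGV,JU)=37/2, d(DGV,K)=24, d(DGV,YZ)=61/3
iteration 5: select JU,K (d=33/2); attach at lengths (27/4, 33/4); label the merged cluster JKU
  updated: d(DGV,JKU)=61/3, d(JKU,YZ)=64/3
iteration 6: select DGV,JKU (d=61/3); attach at lengths (8/3, 23/12); label the merged cluster DGJKUV
  updated: d(DGJKUV,YZ)=125/6
iteration 7: select DGJKUV,YZ (d=125/6); attach at lengths (1/4, 89/12); label the merged cluster DGJKUVYZ
final tree: (((D:15/2,(G:2,V:2):11/2):8/3,((J:3/2,U:3/2):27/4,K:33/4):23/12):1/4,(Y:3,Z:3):89/12)
total length: 213/4

213/4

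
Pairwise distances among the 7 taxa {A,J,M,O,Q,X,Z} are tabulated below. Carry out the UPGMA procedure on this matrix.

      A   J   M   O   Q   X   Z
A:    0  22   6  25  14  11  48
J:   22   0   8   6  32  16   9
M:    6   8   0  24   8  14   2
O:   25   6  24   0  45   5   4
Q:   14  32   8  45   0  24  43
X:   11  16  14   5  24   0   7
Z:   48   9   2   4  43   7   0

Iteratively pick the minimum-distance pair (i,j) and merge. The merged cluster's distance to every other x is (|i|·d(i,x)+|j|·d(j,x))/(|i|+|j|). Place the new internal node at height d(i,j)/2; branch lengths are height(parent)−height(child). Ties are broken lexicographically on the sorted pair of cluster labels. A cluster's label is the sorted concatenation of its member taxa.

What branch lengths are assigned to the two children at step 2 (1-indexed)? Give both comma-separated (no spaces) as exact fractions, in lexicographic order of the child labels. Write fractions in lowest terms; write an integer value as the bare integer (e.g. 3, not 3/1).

iteration 1: select M,Z (d=2); attach at lengths (1, 1); label the merged cluster MZ
  updated: d(A,MZ)=27, d(J,MZ)=17/2, d(MZ,O)=14, d(MZ,Q)=51/2, d(MZ,X)=21/2
iteration 2: select O,X (d=5); attach at lengths (5/2, 5/2); label the merged cluster OX
  updated: d(A,OX)=18, d(J,OX)=11, d(MZ,OX)=49/4, d(OX,Q)=69/2
iteration 3: select J,MZ (d=17/2); attach at lengths (17/4, 13/4); label the merged cluster JMZ
  updated: d(A,JMZ)=76/3, d(JMZ,OX)=71/6, d(JMZ,Q)=83/3
iteration 4: select JMZ,OX (d=71/6); attach at lengths (5/3, 41/12); label the merged cluster JMOXZ
  updated: d(A,JMOXZ)=112/5, d(JMOXZ,Q)=152/5
iteration 5: select A,Q (d=14); attach at lengths (7, 7); label the merged cluster AQ
  updated: d(AQ,JMOXZ)=132/5
iteration 6: select AQ,JMOXZ (d=132/5); attach at lengths (31/5, 437/60); label the merged cluster AJMOQXZ
final tree: ((A:7,Q:7):31/5,((J:17/4,(M:1,Z:1):13/4):5/3,(O:5/2,X:5/2):41/12):437/60)
total length: 706/15

5/2,5/2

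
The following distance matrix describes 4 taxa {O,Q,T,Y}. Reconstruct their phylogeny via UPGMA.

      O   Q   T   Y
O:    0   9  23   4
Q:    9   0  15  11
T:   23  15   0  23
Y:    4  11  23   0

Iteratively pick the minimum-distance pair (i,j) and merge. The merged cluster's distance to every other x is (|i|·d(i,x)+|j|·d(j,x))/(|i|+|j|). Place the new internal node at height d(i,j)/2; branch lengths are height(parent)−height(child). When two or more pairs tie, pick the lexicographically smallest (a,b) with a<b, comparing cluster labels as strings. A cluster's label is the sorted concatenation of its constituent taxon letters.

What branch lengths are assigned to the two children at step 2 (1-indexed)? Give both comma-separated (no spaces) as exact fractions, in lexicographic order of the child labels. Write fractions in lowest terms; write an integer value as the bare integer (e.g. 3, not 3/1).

iteration 1: select O,Y (d=4); attach at lengths (2, 2); label the merged cluster OY
  updated: d(OY,Q)=10, d(OY,T)=23
iteration 2: select OY,Q (d=10); attach at lengths (3, 5); label the merged cluster OQY
  updated: d(OQY,T)=61/3
iteration 3: select OQY,T (d=61/3); attach at lengths (31/6, 61/6); label the merged cluster OQTY
final tree: (((O:2,Y:2):3,Q:5):31/6,T:61/6)
total length: 82/3

3,5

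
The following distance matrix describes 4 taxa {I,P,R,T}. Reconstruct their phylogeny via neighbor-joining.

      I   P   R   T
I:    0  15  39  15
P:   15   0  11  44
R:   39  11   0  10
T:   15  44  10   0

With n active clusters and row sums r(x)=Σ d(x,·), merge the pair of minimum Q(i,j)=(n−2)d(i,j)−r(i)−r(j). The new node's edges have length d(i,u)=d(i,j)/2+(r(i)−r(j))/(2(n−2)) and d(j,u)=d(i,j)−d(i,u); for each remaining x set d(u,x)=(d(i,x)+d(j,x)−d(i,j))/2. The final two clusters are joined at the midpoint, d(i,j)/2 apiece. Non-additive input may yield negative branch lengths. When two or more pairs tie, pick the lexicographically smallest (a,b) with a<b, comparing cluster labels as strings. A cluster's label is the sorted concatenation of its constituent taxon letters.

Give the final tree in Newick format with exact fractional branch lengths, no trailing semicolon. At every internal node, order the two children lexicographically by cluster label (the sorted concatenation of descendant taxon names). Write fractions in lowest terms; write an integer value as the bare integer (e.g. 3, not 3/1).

(((I:29/4,P:31/4):59/4,R:11/4):29/8,T:29/8)

iteration 1: select I,P (d=15, Q=-109); attach at lengths (29/4, 31/4); label the merged cluster IP
  updated: d(IP,R)=35/2, d(IP,T)=22
iteration 2: select IP,R (d=35/2, Q=-99/2); attach at lengths (59/4, 11/4); label the merged cluster IPR
  updated: d(IPR,T)=29/4
iteration 3: select IPR,T (d=29/4); attach at lengths (29/8, 29/8); label the merged cluster IPRT
final tree: (((I:29/4,P:31/4):59/4,R:11/4):29/8,T:29/8)
total length: 159/4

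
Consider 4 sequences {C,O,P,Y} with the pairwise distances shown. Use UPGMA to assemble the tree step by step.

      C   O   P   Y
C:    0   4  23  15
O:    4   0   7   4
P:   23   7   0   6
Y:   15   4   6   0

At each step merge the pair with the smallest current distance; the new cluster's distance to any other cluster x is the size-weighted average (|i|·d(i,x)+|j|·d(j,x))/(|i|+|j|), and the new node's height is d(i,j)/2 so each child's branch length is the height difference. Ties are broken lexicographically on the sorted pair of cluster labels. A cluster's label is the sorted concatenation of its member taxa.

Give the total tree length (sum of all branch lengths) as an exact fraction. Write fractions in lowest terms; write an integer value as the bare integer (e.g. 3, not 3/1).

iteration 1: select C,O (d=4); attach at lengths (2, 2); label the merged cluster CO
  updated: d(CO,P)=15, d(CO,Y)=19/2
iteration 2: select P,Y (d=6); attach at lengths (3, 3); label the merged cluster PY
  updated: d(CO,PY)=49/4
iteration 3: select CO,PY (d=49/4); attach at lengths (33/8, 25/8); label the merged cluster COPY
final tree: ((C:2,O:2):33/8,(P:3,Y:3):25/8)
total length: 69/4

69/4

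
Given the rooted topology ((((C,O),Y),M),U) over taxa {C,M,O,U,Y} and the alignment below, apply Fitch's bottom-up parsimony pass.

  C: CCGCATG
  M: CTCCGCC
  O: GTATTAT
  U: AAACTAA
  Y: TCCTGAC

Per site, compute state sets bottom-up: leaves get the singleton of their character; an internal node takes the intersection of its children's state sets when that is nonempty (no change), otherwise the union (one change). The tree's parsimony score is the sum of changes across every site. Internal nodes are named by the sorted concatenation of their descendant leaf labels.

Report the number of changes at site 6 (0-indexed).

3

CO@0: {C} ∪ {G} = {C,G} (union, +1)
COY@0: {C,G} ∪ {T} = {C,G,T} (union, +1)
CMOY@0: {C,G,T} ∩ {C} = {C} (intersection, +0)
CMOUY@0: {C} ∪ {A} = {A,C} (union, +1)
CO@1: {C} ∪ {T} = {C,T} (union, +1)
COY@1: {C,T} ∩ {C} = {C} (intersection, +0)
CMOY@1: {C} ∪ {T} = {C,T} (union, +1)
CMOUY@1: {C,T} ∪ {A} = {A,C,T} (union, +1)
CO@2: {G} ∪ {A} = {A,G} (union, +1)
COY@2: {A,G} ∪ {C} = {A,C,G} (union, +1)
CMOY@2: {A,C,G} ∩ {C} = {C} (intersection, +0)
CMOUY@2: {C} ∪ {A} = {A,C} (union, +1)
CO@3: {C} ∪ {T} = {C,T} (union, +1)
COY@3: {C,T} ∩ {T} = {T} (intersection, +0)
CMOY@3: {T} ∪ {C} = {C,T} (union, +1)
CMOUY@3: {C,T} ∩ {C} = {C} (intersection, +0)
CO@4: {A} ∪ {T} = {A,T} (union, +1)
COY@4: {A,T} ∪ {G} = {A,G,T} (union, +1)
CMOY@4: {A,G,T} ∩ {G} = {G} (intersection, +0)
CMOUY@4: {G} ∪ {T} = {G,T} (union, +1)
CO@5: {T} ∪ {A} = {A,T} (union, +1)
COY@5: {A,T} ∩ {A} = {A} (intersection, +0)
CMOY@5: {A} ∪ {C} = {A,C} (union, +1)
CMOUY@5: {A,C} ∩ {A} = {A} (intersection, +0)
CO@6: {G} ∪ {T} = {G,T} (union, +1)
COY@6: {G,T} ∪ {C} = {C,G,T} (union, +1)
CMOY@6: {C,G,T} ∩ {C} = {C} (intersection, +0)
CMOUY@6: {C} ∪ {A} = {A,C} (union, +1)
per-site changes: [3, 3, 3, 2, 3, 2, 3]; total = 19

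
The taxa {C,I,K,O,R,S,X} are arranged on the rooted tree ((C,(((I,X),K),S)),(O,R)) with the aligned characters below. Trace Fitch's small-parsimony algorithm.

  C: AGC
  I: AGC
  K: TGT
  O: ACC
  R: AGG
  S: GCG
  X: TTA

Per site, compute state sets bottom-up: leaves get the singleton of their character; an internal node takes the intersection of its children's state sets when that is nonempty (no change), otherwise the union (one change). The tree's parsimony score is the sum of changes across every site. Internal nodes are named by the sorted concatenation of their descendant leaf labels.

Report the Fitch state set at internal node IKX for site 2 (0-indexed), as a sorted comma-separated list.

IX@0: {A} ∪ {T} = {A,T} (union, +1)
IKX@0: {A,T} ∩ {T} = {T} (intersection, +0)
IKSX@0: {T} ∪ {G} = {G,T} (union, +1)
CIKSX@0: {A} ∪ {G,T} = {A,G,T} (union, +1)
OR@0: {A} ∩ {A} = {A} (intersection, +0)
CIKORSX@0: {A,G,T} ∩ {A} = {A} (intersection, +0)
IX@1: {G} ∪ {T} = {G,T} (union, +1)
IKX@1: {G,T} ∩ {G} = {G} (intersection, +0)
IKSX@1: {G} ∪ {C} = {C,G} (union, +1)
CIKSX@1: {G} ∩ {C,G} = {G} (intersection, +0)
OR@1: {C} ∪ {G} = {C,G} (union, +1)
CIKORSX@1: {G} ∩ {C,G} = {G} (intersection, +0)
IX@2: {C} ∪ {A} = {A,C} (union, +1)
IKX@2: {A,C} ∪ {T} = {A,C,T} (union, +1)
IKSX@2: {A,C,T} ∪ {G} = {A,C,G,T} (union, +1)
CIKSX@2: {C} ∩ {A,C,G,T} = {C} (intersection, +0)
OR@2: {C} ∪ {G} = {C,G} (union, +1)
CIKORSX@2: {C} ∩ {C,G} = {C} (intersection, +0)
per-site changes: [3, 3, 4]; total = 10

A,C,T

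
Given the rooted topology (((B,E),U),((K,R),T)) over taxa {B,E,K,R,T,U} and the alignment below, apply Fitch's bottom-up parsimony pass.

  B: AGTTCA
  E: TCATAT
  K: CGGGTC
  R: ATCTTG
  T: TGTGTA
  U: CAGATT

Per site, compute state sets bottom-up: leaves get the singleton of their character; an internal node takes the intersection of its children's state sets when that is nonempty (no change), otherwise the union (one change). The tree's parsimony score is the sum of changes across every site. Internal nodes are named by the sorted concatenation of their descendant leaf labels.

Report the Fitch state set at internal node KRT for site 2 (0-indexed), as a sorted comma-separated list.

C,G,T

site 0, node BE: B={A} ∪ E={T} → {A,T} (+1)
site 0, node BEU: BE={A,T} ∪ U={C} → {A,C,T} (+1)
site 0, node KR: K={C} ∪ R={A} → {A,C} (+1)
site 0, node KRT: KR={A,C} ∪ T={T} → {A,C,T} (+1)
site 0, node BEKRTU: BEU={A,C,T} ∩ KRT={A,C,T} → {A,C,T} (+0)
site 1, node BE: B={G} ∪ E={C} → {C,G} (+1)
site 1, node BEU: BE={C,G} ∪ U={A} → {A,C,G} (+1)
site 1, node KR: K={G} ∪ R={T} → {G,T} (+1)
site 1, node KRT: KR={G,T} ∩ T={G} → {G} (+0)
site 1, node BEKRTU: BEU={A,C,G} ∩ KRT={G} → {G} (+0)
site 2, node BE: B={T} ∪ E={A} → {A,T} (+1)
site 2, node BEU: BE={A,T} ∪ U={G} → {A,G,T} (+1)
site 2, node KR: K={G} ∪ R={C} → {C,G} (+1)
site 2, node KRT: KR={C,G} ∪ T={T} → {C,G,T} (+1)
site 2, node BEKRTU: BEU={A,G,T} ∩ KRT={C,G,T} → {G,T} (+0)
site 3, node BE: B={T} ∩ E={T} → {T} (+0)
site 3, node BEU: BE={T} ∪ U={A} → {A,T} (+1)
site 3, node KR: K={G} ∪ R={T} → {G,T} (+1)
site 3, node KRT: KR={G,T} ∩ T={G} → {G} (+0)
site 3, node BEKRTU: BEU={A,T} ∪ KRT={G} → {A,G,T} (+1)
site 4, node BE: B={C} ∪ E={A} → {A,C} (+1)
site 4, node BEU: BE={A,C} ∪ U={T} → {A,C,T} (+1)
site 4, node KR: K={T} ∩ R={T} → {T} (+0)
site 4, node KRT: KR={T} ∩ T={T} → {T} (+0)
site 4, node BEKRTU: BEU={A,C,T} ∩ KRT={T} → {T} (+0)
site 5, node BE: B={A} ∪ E={T} → {A,T} (+1)
site 5, node BEU: BE={A,T} ∩ U={T} → {T} (+0)
site 5, node KR: K={C} ∪ R={G} → {C,G} (+1)
site 5, node KRT: KR={C,G} ∪ T={A} → {A,C,G} (+1)
site 5, node BEKRTU: BEU={T} ∪ KRT={A,C,G} → {A,C,G,T} (+1)
per-site changes: [4, 3, 4, 3, 2, 4]; total = 20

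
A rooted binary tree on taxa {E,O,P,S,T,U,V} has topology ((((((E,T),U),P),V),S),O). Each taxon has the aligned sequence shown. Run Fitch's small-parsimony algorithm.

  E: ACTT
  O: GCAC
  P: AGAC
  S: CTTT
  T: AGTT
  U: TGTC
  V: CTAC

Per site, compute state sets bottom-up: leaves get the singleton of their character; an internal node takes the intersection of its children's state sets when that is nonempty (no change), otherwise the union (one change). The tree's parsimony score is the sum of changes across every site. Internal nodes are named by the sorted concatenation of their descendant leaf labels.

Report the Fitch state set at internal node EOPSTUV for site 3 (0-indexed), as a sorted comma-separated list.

C

site 0, node ET: E={A} ∩ T={A} → {A} (+0)
site 0, node ETU: ET={A} ∪ U={T} → {A,T} (+1)
site 0, node EPTU: ETU={A,T} ∩ P={A} → {A} (+0)
site 0, node EPTUV: EPTU={A} ∪ V={C} → {A,C} (+1)
site 0, node EPSTUV: EPTUV={A,C} ∩ S={C} → {C} (+0)
site 0, node EOPSTUV: EPSTUV={C} ∪ O={G} → {C,G} (+1)
site 1, node ET: E={C} ∪ T={G} → {C,G} (+1)
site 1, node ETU: ET={C,G} ∩ U={G} → {G} (+0)
site 1, node EPTU: ETU={G} ∩ P={G} → {G} (+0)
site 1, node EPTUV: EPTU={G} ∪ V={T} → {G,T} (+1)
site 1, node EPSTUV: EPTUV={G,T} ∩ S={T} → {T} (+0)
site 1, node EOPSTUV: EPSTUV={T} ∪ O={C} → {C,T} (+1)
site 2, node ET: E={T} ∩ T={T} → {T} (+0)
site 2, node ETU: ET={T} ∩ U={T} → {T} (+0)
site 2, node EPTU: ETU={T} ∪ P={A} → {A,T} (+1)
site 2, node EPTUV: EPTU={A,T} ∩ V={A} → {A} (+0)
site 2, node EPSTUV: EPTUV={A} ∪ S={T} → {A,T} (+1)
site 2, node EOPSTUV: EPSTUV={A,T} ∩ O={A} → {A} (+0)
site 3, node ET: E={T} ∩ T={T} → {T} (+0)
site 3, node ETU: ET={T} ∪ U={C} → {C,T} (+1)
site 3, node EPTU: ETU={C,T} ∩ P={C} → {C} (+0)
site 3, node EPTUV: EPTU={C} ∩ V={C} → {C} (+0)
site 3, node EPSTUV: EPTUV={C} ∪ S={T} → {C,T} (+1)
site 3, node EOPSTUV: EPSTUV={C,T} ∩ O={C} → {C} (+0)
per-site changes: [3, 3, 2, 2]; total = 10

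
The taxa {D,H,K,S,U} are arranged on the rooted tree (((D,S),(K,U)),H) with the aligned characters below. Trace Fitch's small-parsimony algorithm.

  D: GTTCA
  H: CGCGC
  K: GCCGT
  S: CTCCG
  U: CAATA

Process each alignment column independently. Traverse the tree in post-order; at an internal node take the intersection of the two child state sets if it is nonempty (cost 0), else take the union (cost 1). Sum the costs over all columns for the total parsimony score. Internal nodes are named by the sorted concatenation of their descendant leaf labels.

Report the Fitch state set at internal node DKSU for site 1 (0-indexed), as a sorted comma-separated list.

site 0, node DS: D={G} ∪ S={C} → {C,G} (+1)
site 0, node KU: K={G} ∪ U={C} → {C,G} (+1)
site 0, node DKSU: DS={C,G} ∩ KU={C,G} → {C,G} (+0)
site 0, node DHKSU: DKSU={C,G} ∩ H={C} → {C} (+0)
site 1, node DS: D={T} ∩ S={T} → {T} (+0)
site 1, node KU: K={C} ∪ U={A} → {A,C} (+1)
site 1, node DKSU: DS={T} ∪ KU={A,C} → {A,C,T} (+1)
site 1, node DHKSU: DKSU={A,C,T} ∪ H={G} → {A,C,G,T} (+1)
site 2, node DS: D={T} ∪ S={C} → {C,T} (+1)
site 2, node KU: K={C} ∪ U={A} → {A,C} (+1)
site 2, node DKSU: DS={C,T} ∩ KU={A,C} → {C} (+0)
site 2, node DHKSU: DKSU={C} ∩ H={C} → {C} (+0)
site 3, node DS: D={C} ∩ S={C} → {C} (+0)
site 3, node KU: K={G} ∪ U={T} → {G,T} (+1)
site 3, node DKSU: DS={C} ∪ KU={G,T} → {C,G,T} (+1)
site 3, node DHKSU: DKSU={C,G,T} ∩ H={G} → {G} (+0)
site 4, node DS: D={A} ∪ S={G} → {A,G} (+1)
site 4, node KU: K={T} ∪ U={A} → {A,T} (+1)
site 4, node DKSU: DS={A,G} ∩ KU={A,T} → {A} (+0)
site 4, node DHKSU: DKSU={A} ∪ H={C} → {A,C} (+1)
per-site changes: [2, 3, 2, 2, 3]; total = 12

A,C,T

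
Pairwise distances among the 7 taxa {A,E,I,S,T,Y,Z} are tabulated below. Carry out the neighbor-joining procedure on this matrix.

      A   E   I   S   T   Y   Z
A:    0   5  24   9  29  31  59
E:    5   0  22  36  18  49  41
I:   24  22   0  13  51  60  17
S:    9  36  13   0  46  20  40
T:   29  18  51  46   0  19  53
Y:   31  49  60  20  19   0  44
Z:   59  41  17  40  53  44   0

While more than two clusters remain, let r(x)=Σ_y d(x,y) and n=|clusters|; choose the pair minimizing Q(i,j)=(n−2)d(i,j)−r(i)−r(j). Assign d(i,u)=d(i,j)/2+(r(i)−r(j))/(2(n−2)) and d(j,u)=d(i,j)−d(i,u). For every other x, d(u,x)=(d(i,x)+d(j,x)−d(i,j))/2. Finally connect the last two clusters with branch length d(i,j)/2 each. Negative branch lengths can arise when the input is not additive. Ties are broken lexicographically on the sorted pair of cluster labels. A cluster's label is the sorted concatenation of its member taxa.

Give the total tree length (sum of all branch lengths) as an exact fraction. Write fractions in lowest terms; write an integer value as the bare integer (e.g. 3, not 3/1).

685/8

1. join I+Z (d=17, Q=-356) ⇒ IZ; edges |I|=9/5, |Z|=76/5
  updated: d(A,IZ)=33, d(E,IZ)=23, d(IZ,S)=18, d(IZ,T)=87/2, d(IZ,Y)=87/2
2. join T+Y (d=19, Q=-242) ⇒ TY; edges |T|=69/8, |Y|=83/8
  updated: d(A,TY)=41/2, d(E,TY)=24, d(IZ,TY)=34, d(S,TY)=47/2
3. join A+E (d=5, Q=-281/2) ⇒ AE; edges |A|=-11/12, |E|=71/12
  updated: d(AE,IZ)=51/2, d(AE,S)=20, d(AE,TY)=79/4
4. join AE+TY (d=79/4, Q=-103) ⇒ AETY; edges |AE|=55/8, |TY|=103/8
  updated: d(AETY,IZ)=159/8, d(AETY,S)=95/8
5. join AETY+IZ (d=159/8, Q=-199/4) ⇒ AEITYZ; edges |AETY|=55/8, |IZ|=13
  updated: d(AEITYZ,S)=5
6. join AEITYZ+S (d=5) ⇒ AEISTYZ; edges |AEITYZ|=5/2, |S|=5/2
final tree: ((((A:-11/12,E:71/12):55/8,(T:69/8,Y:83/8):103/8):55/8,(I:9/5,Z:76/5):13):5/2,S:5/2)
total length: 685/8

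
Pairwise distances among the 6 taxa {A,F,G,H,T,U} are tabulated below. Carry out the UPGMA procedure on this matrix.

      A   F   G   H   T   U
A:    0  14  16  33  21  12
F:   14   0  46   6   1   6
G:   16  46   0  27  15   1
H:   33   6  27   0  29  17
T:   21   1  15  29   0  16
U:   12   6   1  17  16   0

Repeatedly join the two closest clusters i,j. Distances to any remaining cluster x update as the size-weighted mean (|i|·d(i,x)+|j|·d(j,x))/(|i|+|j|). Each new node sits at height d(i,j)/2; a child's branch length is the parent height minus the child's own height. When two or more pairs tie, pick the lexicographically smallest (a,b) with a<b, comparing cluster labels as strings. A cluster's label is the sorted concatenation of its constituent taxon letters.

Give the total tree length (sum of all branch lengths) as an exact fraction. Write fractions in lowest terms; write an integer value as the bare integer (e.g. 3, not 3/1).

461/12

iteration 1: select F,T (d=1); attach at lengths (1/2, 1/2); label the merged cluster FT
  updated: d(A,FT)=35/2, d(FT,G)=61/2, d(FT,H)=35/2, d(FT,U)=11
iteration 2: select G,U (d=1); attach at lengths (1/2, 1/2); label the merged cluster GU
  updated: d(A,GU)=14, d(FT,GU)=83/4, d(GU,H)=22
iteration 3: select A,GU (d=14); attach at lengths (7, 13/2); label the merged cluster AGU
  updated: d(AGU,FT)=59/3, d(AGU,H)=77/3
iteration 4: select FT,H (d=35/2); attach at lengths (33/4, 35/4); label the merged cluster FHT
  updated: d(AGU,FHT)=65/3
iteration 5: select AGU,FHT (d=65/3); attach at lengths (23/6, 25/12); label the merged cluster AFGHTU
final tree: ((A:7,(G:1/2,U:1/2):13/2):23/6,((F:1/2,T:1/2):33/4,H:35/4):25/12)
total length: 461/12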